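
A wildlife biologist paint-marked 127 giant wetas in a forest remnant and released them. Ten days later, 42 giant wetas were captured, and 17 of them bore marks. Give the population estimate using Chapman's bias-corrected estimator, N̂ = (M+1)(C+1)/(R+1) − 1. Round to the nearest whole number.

N̂ = (127+1)(42+1)/(17+1) − 1 = 128·43/18 − 1
= 5504/18 − 1 ≈ 305.8 − 1 ≈ 304.8 → 305

N ≈ 305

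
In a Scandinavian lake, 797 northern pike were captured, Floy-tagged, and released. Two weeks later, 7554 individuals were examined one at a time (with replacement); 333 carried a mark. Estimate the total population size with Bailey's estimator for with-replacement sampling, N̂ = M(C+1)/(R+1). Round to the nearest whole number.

N ≈ 18,028

N̂ = 797·(7554+1)/(333+1) = 797·7555/334 = 6021335/334 ≈ 18027.9 → 18028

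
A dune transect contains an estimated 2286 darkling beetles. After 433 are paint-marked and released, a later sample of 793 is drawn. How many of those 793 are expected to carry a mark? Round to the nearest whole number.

expected recaptures ≈ 150

The marked fraction of the population is 433/2286, so in a sample of 793 expect C·(M/N) marked.
E[R] = 433 × 793 / 2286 = 343369 / 2286 ≈ 150.2 → 150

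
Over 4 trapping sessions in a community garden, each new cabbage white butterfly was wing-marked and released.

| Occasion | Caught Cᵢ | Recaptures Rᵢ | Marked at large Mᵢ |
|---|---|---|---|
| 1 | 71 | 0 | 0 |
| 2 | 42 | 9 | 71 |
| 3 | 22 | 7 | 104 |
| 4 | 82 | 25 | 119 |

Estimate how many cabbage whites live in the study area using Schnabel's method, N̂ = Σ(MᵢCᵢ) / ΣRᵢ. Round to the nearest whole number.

Σ MᵢCᵢ = 0·71 + 71·42 + 104·22 + 119·82 = 0 + 2982 + 2288 + 9758 = 15028
Σ Rᵢ = 0 + 9 + 7 + 25 = 41
N̂ = 15028 / 41 ≈ 366.5 → 367

N ≈ 367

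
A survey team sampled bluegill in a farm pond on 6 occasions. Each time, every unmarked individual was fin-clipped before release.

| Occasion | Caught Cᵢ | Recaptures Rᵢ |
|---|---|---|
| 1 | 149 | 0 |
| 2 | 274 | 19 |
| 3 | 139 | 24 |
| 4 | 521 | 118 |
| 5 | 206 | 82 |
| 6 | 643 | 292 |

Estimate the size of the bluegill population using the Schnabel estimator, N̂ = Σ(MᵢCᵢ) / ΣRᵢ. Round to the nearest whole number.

N ≈ 2299

Marked at large before each occasion: Mᵢ = Σⱼ<ᵢ (Cⱼ − Rⱼ) → M1=0, M2=149, M3=404, M4=519, M5=922, M6=1046
Σ MᵢCᵢ = 0·149 + 149·274 + 404·139 + 519·521 + 922·206 + 1046·643 = 0 + 40826 + 56156 + 270399 + 189932 + 672578 = 1229891
Σ Rᵢ = 0 + 19 + 24 + 118 + 82 + 292 = 535
N̂ = 1229891 / 535 ≈ 2298.9 → 2299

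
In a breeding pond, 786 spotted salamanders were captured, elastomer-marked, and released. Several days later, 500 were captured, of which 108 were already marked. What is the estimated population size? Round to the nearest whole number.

N ≈ 3639

N = (786 × 500) / 108 = 393000 / 108 ≈ 3638.9 → 3639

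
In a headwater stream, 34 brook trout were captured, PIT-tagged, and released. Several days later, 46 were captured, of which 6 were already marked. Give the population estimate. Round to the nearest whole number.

N ≈ 261

The marked fraction in the recapture sample should equal the marked fraction in the population: 6/46 = 34/N.
N = (34 × 46) / 6 = 1564 / 6 ≈ 260.7 → 261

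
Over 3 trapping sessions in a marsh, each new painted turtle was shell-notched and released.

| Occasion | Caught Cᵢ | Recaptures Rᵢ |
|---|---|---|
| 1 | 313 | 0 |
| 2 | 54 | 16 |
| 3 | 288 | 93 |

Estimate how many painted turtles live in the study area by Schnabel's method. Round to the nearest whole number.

N ≈ 1082

Marked at large before each occasion: Mᵢ = Σⱼ<ᵢ (Cⱼ − Rⱼ) → M1=0, M2=313, M3=351
Σ MᵢCᵢ = 0·313 + 313·54 + 351·288 = 0 + 16902 + 101088 = 117990
Σ Rᵢ = 0 + 16 + 93 = 109
N̂ = 117990 / 109 ≈ 1082.48 → 1082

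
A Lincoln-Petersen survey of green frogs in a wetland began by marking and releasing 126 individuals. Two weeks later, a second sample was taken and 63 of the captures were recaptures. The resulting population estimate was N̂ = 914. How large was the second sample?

C = 457

From N = M·C/R: C = N·R / M = 914·63 / 126 = 57582 / 126 = 457.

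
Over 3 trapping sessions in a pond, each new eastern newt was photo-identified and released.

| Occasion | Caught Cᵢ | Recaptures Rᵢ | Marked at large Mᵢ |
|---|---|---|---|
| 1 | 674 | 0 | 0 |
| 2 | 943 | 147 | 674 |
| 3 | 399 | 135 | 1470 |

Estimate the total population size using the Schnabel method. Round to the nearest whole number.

N ≈ 4334

Σ MᵢCᵢ = 0·674 + 674·943 + 1470·399 = 0 + 635582 + 586530 = 1222112
Σ Rᵢ = 0 + 147 + 135 = 282
N̂ = 1222112 / 282 ≈ 4333.7 → 4334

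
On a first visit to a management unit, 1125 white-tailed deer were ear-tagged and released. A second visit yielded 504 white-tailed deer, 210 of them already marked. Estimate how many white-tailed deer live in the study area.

Lincoln-Petersen assumes M/N = R/C, so N = M·C / R.
N = (1125 × 504) / 210 = 567000 / 210 = 2700

N = 2700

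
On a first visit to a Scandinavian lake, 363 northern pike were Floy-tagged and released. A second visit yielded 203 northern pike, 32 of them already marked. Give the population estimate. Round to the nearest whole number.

N ≈ 2303

The marked fraction in the recapture sample should equal the marked fraction in the population: 32/203 = 363/N.
N = (363 × 203) / 32 = 73689 / 32 ≈ 2302.8 → 2303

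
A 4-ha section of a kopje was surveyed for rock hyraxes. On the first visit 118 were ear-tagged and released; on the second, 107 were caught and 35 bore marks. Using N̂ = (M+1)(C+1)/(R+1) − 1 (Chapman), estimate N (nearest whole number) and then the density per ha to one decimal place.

density ≈ 89.0 rock hyraxes per ha

N̂ = 119·108/36 − 1 = 12852/36 − 1 = 356
Density = N̂ / area = 356 / 4 = 89.0 per ha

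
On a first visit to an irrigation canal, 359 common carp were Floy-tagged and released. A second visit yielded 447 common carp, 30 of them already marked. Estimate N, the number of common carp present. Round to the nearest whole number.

N ≈ 5349

The marked fraction in the recapture sample should equal the marked fraction in the population: 30/447 = 359/N.
N = (359 × 447) / 30 = 160473 / 30 ≈ 5349.1 → 5349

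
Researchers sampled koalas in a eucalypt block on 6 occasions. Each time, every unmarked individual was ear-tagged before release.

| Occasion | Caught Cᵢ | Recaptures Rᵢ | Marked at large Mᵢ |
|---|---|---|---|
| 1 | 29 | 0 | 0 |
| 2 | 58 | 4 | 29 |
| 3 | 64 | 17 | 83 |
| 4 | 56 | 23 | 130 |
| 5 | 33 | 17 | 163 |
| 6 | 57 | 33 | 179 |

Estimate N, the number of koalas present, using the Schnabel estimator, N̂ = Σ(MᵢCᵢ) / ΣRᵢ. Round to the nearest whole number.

Σ MᵢCᵢ = 0·29 + 29·58 + 83·64 + 130·56 + 163·33 + 179·57 = 0 + 1682 + 5312 + 7280 + 5379 + 10203 = 29856
Σ Rᵢ = 0 + 4 + 17 + 23 + 17 + 33 = 94
N̂ = 29856 / 94 ≈ 317.6 → 318

N ≈ 318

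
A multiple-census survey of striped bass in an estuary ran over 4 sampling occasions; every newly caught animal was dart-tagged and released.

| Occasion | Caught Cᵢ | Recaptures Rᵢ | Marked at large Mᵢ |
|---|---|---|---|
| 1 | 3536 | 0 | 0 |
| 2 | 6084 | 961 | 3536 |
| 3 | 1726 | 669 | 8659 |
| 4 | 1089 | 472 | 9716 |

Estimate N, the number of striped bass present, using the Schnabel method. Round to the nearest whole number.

N ≈ 22,378

Σ MᵢCᵢ = 0·3536 + 3536·6084 + 8659·1726 + 9716·1089 = 0 + 21513024 + 14945434 + 10580724 = 47039182
Σ Rᵢ = 0 + 961 + 669 + 472 = 2102
N̂ = 47039182 / 2102 ≈ 22378.3 → 22378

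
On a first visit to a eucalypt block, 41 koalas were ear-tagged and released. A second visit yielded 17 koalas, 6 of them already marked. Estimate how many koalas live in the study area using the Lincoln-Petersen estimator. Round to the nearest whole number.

Lincoln-Petersen assumes M/N = R/C, so N = M·C / R.
N = (41 × 17) / 6 = 697 / 6 ≈ 116.2 → 116

N ≈ 116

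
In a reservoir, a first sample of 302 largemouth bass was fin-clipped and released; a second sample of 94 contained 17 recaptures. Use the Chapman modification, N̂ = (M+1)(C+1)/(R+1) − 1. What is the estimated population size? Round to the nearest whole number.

N ≈ 1598

N̂ = (302+1)(94+1)/(17+1) − 1 = 303·95/18 − 1
= 28785/18 − 1 ≈ 1599.2 − 1 ≈ 1598.2 → 1598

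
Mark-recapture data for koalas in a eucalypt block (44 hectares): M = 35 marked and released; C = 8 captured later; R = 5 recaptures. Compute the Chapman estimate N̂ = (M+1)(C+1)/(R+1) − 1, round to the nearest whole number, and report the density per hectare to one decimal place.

N̂ = 36·9/6 − 1 = 324/6 − 1 = 53
Density = N̂ / area = 53 / 44 ≈ 1.20 → 1.2 per hectare

density ≈ 1.2 koalas per hectare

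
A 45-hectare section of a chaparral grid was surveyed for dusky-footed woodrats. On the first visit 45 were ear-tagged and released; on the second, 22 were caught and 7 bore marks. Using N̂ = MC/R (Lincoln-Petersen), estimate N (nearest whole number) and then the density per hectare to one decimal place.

N̂ = 45·22/7 = 990/7 ≈ 141.4 → 141
Density = N̂ / area = 141 / 45 ≈ 3.13 → 3.1 per hectare

density ≈ 3.1 dusky-footed woodrats per hectare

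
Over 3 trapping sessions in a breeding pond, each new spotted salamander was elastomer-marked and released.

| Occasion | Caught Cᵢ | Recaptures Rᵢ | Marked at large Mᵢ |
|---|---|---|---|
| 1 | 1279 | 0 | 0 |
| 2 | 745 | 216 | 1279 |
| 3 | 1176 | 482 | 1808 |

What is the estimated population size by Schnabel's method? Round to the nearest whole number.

Σ MᵢCᵢ = 0·1279 + 1279·745 + 1808·1176 = 0 + 952855 + 2126208 = 3079063
Σ Rᵢ = 0 + 216 + 482 = 698
N̂ = 3079063 / 698 ≈ 4411.3 → 4411

N ≈ 4411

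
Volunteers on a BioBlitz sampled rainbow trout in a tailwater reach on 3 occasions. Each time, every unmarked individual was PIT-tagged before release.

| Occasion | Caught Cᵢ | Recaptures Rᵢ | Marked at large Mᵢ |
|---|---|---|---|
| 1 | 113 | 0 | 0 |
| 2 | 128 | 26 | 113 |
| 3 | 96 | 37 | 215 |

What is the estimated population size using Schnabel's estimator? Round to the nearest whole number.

N ≈ 557

Σ MᵢCᵢ = 0·113 + 113·128 + 215·96 = 0 + 14464 + 20640 = 35104
Σ Rᵢ = 0 + 26 + 37 = 63
N̂ = 35104 / 63 ≈ 557.2 → 557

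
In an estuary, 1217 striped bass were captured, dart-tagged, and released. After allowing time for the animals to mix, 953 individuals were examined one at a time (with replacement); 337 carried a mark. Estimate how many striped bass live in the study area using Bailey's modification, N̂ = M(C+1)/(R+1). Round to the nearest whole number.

N ≈ 3435

N̂ = 1217·(953+1)/(337+1) = 1217·954/338 = 1161018/338 ≈ 3435.0 → 3435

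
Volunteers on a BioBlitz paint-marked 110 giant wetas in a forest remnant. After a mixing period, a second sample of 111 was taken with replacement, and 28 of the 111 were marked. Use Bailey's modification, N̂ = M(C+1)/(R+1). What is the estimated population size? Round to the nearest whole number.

N̂ = 110·(111+1)/(28+1) = 110·112/29 = 12320/29 ≈ 424.8 → 425

N ≈ 425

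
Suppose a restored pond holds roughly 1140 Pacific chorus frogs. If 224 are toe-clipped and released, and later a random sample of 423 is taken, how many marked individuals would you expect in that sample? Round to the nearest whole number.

expected recaptures ≈ 83

Expected recaptures E[R] = M·C / N.
E[R] = 224 × 423 / 1140 = 94752 / 1140 ≈ 83.1 → 83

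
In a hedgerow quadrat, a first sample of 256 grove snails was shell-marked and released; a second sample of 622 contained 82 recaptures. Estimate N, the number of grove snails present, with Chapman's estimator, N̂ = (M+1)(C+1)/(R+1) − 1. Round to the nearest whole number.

N̂ = (256+1)(622+1)/(82+1) − 1 = 257·623/83 − 1
= 160111/83 − 1 ≈ 1929.0 − 1 ≈ 1928.0 → 1928

N ≈ 1928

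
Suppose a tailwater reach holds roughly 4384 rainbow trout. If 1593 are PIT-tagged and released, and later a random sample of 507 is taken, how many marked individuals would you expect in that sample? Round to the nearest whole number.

expected recaptures ≈ 184

The marked fraction of the population is 1593/4384, so in a sample of 507 expect C·(M/N) marked.
E[R] = 1593 × 507 / 4384 = 807651 / 4384 ≈ 184.2 → 184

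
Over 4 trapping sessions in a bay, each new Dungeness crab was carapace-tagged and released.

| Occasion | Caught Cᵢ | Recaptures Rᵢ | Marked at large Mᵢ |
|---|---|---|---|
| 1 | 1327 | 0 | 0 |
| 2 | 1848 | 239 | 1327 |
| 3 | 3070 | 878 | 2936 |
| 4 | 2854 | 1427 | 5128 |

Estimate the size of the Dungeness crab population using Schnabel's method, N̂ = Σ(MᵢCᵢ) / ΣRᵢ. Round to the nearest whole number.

N ≈ 10,260

Σ MᵢCᵢ = 0·1327 + 1327·1848 + 2936·3070 + 5128·2854 = 0 + 2452296 + 9013520 + 14635312 = 26101128
Σ Rᵢ = 0 + 239 + 878 + 1427 = 2544
N̂ = 26101128 / 2544 ≈ 10259.9 → 10260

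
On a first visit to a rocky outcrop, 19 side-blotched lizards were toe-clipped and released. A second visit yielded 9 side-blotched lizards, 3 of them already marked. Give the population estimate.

If marked individuals mix randomly, R/C ≈ M/N, giving N ≈ M·C/R.
N = (19 × 9) / 3 = 171 / 3 = 57

N = 57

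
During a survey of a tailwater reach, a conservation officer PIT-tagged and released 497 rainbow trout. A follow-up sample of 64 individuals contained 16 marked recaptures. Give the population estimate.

N = 1988

If marked individuals mix randomly, R/C ≈ M/N, giving N ≈ M·C/R.
N = (497 × 64) / 16 = 31808 / 16 = 1988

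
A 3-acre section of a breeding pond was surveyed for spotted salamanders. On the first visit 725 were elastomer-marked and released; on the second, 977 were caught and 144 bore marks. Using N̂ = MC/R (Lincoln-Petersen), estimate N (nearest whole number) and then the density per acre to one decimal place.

density ≈ 1639.7 spotted salamanders per acre

N̂ = 725·977/144 = 708325/144 ≈ 4918.9 → 4919
Density = N̂ / area = 4919 / 3 ≈ 1639.67 → 1639.7 per acre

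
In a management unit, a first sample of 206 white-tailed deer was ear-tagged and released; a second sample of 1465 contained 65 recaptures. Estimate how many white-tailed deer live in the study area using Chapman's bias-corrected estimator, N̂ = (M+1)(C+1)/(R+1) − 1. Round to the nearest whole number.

N ≈ 4597

N̂ = (206+1)(1465+1)/(65+1) − 1 = 207·1466/66 − 1
= 303462/66 − 1 ≈ 4597.9 − 1 ≈ 4596.9 → 4597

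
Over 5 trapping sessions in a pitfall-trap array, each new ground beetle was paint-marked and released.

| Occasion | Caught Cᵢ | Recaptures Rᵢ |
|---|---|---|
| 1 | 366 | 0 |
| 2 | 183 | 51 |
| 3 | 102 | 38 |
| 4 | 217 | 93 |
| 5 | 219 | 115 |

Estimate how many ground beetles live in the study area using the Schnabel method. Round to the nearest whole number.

Marked at large before each occasion: Mᵢ = Σⱼ<ᵢ (Cⱼ − Rⱼ) → M1=0, M2=366, M3=498, M4=562, M5=686
Σ MᵢCᵢ = 0·366 + 366·183 + 498·102 + 562·217 + 686·219 = 0 + 66978 + 50796 + 121954 + 150234 = 389962
Σ Rᵢ = 0 + 51 + 38 + 93 + 115 = 297
N̂ = 389962 / 297 ≈ 1313.0 → 1313

N ≈ 1313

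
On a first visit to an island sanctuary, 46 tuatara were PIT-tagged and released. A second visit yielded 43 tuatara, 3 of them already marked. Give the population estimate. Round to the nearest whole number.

N ≈ 659

The marked fraction in the recapture sample should equal the marked fraction in the population: 3/43 = 46/N.
N = (46 × 43) / 3 = 1978 / 3 ≈ 659.3 → 659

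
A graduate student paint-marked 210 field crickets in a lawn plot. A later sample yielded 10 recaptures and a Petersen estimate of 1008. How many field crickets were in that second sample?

From N = M·C/R: C = N·R / M = 1008·10 / 210 = 10080 / 210 = 48.

C = 48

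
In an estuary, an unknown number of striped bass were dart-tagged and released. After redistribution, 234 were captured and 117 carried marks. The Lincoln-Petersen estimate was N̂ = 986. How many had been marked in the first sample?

From N = M·C/R: M = N·R / C = 986·117 / 234 = 115362 / 234 = 493.

M = 493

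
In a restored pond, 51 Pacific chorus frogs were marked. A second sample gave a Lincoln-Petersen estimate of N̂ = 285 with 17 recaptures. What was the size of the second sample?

From N = M·C/R: C = N·R / M = 285·17 / 51 = 4845 / 51 = 95.

C = 95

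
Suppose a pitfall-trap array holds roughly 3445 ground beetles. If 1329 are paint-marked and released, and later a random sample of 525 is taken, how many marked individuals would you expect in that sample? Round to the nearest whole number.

Expected recaptures E[R] = M·C / N.
E[R] = 1329 × 525 / 3445 = 697725 / 3445 ≈ 202.5 → 203

expected recaptures ≈ 203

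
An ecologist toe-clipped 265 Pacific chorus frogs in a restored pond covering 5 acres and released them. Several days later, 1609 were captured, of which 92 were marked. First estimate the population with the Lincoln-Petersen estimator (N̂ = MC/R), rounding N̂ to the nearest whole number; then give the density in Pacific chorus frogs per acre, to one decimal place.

N̂ = 265·1609/92 = 426385/92 ≈ 4634.6 → 4635
Density = N̂ / area = 4635 / 5 = 927.0 per acre

density ≈ 927.0 Pacific chorus frogs per acre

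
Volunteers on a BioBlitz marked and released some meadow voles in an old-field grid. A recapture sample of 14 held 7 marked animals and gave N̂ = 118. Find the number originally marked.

M = 59

From N = M·C/R: M = N·R / C = 118·7 / 14 = 826 / 14 = 59.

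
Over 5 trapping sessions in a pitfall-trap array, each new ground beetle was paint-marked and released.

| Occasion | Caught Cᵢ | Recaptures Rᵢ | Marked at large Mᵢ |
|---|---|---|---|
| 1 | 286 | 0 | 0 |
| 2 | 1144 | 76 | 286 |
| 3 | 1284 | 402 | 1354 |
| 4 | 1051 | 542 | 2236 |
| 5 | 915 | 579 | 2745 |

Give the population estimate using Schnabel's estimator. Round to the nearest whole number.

Σ MᵢCᵢ = 0·286 + 286·1144 + 1354·1284 + 2236·1051 + 2745·915 = 0 + 327184 + 1738536 + 2350036 + 2511675 = 6927431
Σ Rᵢ = 0 + 76 + 402 + 542 + 579 = 1599
N̂ = 6927431 / 1599 ≈ 4332.4 → 4332

N ≈ 4332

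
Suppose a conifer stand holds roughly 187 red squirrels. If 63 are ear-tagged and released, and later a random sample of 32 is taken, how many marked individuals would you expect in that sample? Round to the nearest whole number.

The marked fraction of the population is 63/187, so in a sample of 32 expect C·(M/N) marked.
E[R] = 63 × 32 / 187 = 2016 / 187 ≈ 10.8 → 11

expected recaptures ≈ 11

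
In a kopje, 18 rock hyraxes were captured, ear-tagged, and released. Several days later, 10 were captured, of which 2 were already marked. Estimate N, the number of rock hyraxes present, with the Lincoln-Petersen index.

N = (18 × 10) / 2 = 180 / 2 = 90

N = 90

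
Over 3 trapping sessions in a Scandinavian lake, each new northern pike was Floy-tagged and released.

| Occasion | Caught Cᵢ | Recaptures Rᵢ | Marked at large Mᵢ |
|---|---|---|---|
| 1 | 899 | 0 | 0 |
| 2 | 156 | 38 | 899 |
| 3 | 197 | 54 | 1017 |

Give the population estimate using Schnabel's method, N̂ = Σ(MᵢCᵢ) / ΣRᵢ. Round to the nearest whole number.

Σ MᵢCᵢ = 0·899 + 899·156 + 1017·197 = 0 + 140244 + 200349 = 340593
Σ Rᵢ = 0 + 38 + 54 = 92
N̂ = 340593 / 92 ≈ 3702.1 → 3702

N ≈ 3702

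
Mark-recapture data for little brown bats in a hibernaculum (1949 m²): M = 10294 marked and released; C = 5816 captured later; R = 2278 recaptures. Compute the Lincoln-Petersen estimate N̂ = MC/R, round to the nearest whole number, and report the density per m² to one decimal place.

N̂ = 10294·5816/2278 = 59869904/2278 ≈ 26281.8 → 26282
Density = N̂ / area = 26282 / 1949 ≈ 13.48 → 13.5 per m²

density ≈ 13.5 little brown bats per m²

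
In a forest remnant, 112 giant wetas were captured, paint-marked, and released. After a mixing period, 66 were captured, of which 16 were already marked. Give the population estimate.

N = (112 × 66) / 16 = 7392 / 16 = 462

N = 462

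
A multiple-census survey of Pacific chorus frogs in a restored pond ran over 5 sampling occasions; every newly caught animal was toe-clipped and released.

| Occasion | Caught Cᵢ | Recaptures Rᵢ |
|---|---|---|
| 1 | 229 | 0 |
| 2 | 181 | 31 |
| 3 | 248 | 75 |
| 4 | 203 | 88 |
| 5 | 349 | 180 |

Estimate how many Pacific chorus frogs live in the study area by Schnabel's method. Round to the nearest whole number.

N ≈ 1284

Marked at large before each occasion: Mᵢ = Σⱼ<ᵢ (Cⱼ − Rⱼ) → M1=0, M2=229, M3=379, M4=552, M5=667
Σ MᵢCᵢ = 0·229 + 229·181 + 379·248 + 552·203 + 667·349 = 0 + 41449 + 93992 + 112056 + 232783 = 480280
Σ Rᵢ = 0 + 31 + 75 + 88 + 180 = 374
N̂ = 480280 / 374 ≈ 1284.2 → 1284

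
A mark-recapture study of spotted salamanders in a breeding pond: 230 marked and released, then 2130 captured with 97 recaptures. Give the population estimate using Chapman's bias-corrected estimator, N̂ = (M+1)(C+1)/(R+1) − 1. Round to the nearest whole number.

N ≈ 5022

N̂ = (230+1)(2130+1)/(97+1) − 1 = 231·2131/98 − 1
= 492261/98 − 1 ≈ 5023.1 − 1 ≈ 5022.1 → 5022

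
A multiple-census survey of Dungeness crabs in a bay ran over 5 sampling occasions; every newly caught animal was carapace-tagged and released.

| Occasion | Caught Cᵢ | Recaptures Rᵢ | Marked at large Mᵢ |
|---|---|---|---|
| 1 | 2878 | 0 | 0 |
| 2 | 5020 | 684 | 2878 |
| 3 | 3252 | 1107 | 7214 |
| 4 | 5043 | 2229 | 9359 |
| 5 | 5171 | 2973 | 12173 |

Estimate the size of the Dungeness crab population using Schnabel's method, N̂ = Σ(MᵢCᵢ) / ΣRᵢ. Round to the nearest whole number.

N ≈ 21,171

Σ MᵢCᵢ = 0·2878 + 2878·5020 + 7214·3252 + 9359·5043 + 12173·5171 = 0 + 14447560 + 23459928 + 47197437 + 62946583 = 148051508
Σ Rᵢ = 0 + 684 + 1107 + 2229 + 2973 = 6993
N̂ = 148051508 / 6993 ≈ 21171.4 → 21171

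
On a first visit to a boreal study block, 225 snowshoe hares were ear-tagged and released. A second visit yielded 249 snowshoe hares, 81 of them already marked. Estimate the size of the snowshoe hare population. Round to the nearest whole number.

N ≈ 692

The marked fraction in the recapture sample should equal the marked fraction in the population: 81/249 = 225/N.
N = (225 × 249) / 81 = 56025 / 81 ≈ 691.7 → 692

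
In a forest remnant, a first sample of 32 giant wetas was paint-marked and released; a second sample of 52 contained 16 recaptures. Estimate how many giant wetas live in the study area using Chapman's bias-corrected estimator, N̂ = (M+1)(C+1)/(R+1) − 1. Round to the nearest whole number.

N ≈ 102

N̂ = (32+1)(52+1)/(16+1) − 1 = 33·53/17 − 1
= 1749/17 − 1 ≈ 102.9 − 1 ≈ 101.9 → 102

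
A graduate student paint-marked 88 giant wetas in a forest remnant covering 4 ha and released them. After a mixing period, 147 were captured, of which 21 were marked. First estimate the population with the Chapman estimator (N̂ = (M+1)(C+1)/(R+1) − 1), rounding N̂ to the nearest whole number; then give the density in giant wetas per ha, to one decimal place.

N̂ = 89·148/22 − 1 = 13172/22 − 1 ≈ 597.7 → 598
Density = N̂ / area = 598 / 4 ≈ 149.50 → 149.5 per ha

density ≈ 149.5 giant wetas per ha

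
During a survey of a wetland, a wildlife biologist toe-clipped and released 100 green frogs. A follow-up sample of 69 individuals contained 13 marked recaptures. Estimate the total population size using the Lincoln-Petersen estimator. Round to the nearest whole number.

N ≈ 531

N = (100 × 69) / 13 = 6900 / 13 ≈ 530.8 → 531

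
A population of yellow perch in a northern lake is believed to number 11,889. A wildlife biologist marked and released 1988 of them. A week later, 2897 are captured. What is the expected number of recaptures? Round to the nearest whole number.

expected recaptures ≈ 484

The marked fraction of the population is 1988/11889, so in a sample of 2897 expect C·(M/N) marked.
E[R] = 1988 × 2897 / 11889 = 5759236 / 11889 ≈ 484.4 → 484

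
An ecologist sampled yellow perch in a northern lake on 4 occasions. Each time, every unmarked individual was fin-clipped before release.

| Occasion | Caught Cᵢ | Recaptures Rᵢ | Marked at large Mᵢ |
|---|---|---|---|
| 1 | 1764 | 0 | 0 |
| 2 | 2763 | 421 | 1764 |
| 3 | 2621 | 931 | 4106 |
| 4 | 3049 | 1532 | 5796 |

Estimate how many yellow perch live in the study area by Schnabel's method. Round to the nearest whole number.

N ≈ 11,549

Σ MᵢCᵢ = 0·1764 + 1764·2763 + 4106·2621 + 5796·3049 = 0 + 4873932 + 10761826 + 17672004 = 33307762
Σ Rᵢ = 0 + 421 + 931 + 1532 = 2884
N̂ = 33307762 / 2884 ≈ 11549.2 → 11549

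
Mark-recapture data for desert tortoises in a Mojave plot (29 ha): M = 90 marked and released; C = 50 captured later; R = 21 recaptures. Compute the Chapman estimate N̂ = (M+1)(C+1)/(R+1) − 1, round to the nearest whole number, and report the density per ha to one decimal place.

density ≈ 7.2 desert tortoises per ha

N̂ = 91·51/22 − 1 = 4641/22 − 1 ≈ 210.0 → 210
Density = N̂ / area = 210 / 29 ≈ 7.24 → 7.2 per ha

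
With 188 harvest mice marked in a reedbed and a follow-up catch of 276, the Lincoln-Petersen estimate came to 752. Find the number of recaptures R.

R = 69

From N = M·C/R: R = M·C / N = 188·276 / 752 = 51888 / 752 = 69.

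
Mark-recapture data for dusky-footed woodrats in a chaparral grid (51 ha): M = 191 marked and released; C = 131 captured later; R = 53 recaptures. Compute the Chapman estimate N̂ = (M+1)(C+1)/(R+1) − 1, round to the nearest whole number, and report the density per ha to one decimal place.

N̂ = 192·132/54 − 1 = 25344/54 − 1 ≈ 468.3 → 468
Density = N̂ / area = 468 / 51 ≈ 9.18 → 9.2 per ha

density ≈ 9.2 dusky-footed woodrats per ha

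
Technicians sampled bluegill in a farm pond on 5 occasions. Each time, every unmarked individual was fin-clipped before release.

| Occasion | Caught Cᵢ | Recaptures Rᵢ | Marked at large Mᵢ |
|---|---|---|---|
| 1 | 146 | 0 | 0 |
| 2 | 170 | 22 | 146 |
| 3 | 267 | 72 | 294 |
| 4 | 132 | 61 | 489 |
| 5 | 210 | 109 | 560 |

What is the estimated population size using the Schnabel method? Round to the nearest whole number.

Σ MᵢCᵢ = 0·146 + 146·170 + 294·267 + 489·132 + 560·210 = 0 + 24820 + 78498 + 64548 + 117600 = 285466
Σ Rᵢ = 0 + 22 + 72 + 61 + 109 = 264
N̂ = 285466 / 264 ≈ 1081.3 → 1081

N ≈ 1081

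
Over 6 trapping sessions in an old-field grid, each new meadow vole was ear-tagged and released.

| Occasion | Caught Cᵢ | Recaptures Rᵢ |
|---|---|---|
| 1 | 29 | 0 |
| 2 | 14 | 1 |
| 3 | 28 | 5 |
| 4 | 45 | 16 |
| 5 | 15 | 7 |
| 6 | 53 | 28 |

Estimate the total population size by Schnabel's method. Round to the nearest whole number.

Marked at large before each occasion: Mᵢ = Σⱼ<ᵢ (Cⱼ − Rⱼ) → M1=0, M2=29, M3=42, M4=65, M5=94, M6=102
Σ MᵢCᵢ = 0·29 + 29·14 + 42·28 + 65·45 + 94·15 + 102·53 = 0 + 406 + 1176 + 2925 + 1410 + 5406 = 11323
Σ Rᵢ = 0 + 1 + 5 + 16 + 7 + 28 = 57
N̂ = 11323 / 57 ≈ 198.6 → 199

N ≈ 199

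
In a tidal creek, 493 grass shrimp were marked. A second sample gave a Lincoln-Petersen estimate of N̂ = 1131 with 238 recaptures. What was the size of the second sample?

From N = M·C/R: C = N·R / M = 1131·238 / 493 = 269178 / 493 = 546.

C = 546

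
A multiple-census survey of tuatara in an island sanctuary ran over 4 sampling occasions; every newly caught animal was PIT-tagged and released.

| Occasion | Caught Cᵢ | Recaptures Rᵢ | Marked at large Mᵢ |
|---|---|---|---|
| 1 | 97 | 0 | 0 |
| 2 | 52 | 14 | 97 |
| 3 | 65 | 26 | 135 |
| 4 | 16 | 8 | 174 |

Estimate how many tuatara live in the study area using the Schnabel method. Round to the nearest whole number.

N ≈ 346

Σ MᵢCᵢ = 0·97 + 97·52 + 135·65 + 174·16 = 0 + 5044 + 8775 + 2784 = 16603
Σ Rᵢ = 0 + 14 + 26 + 8 = 48
N̂ = 16603 / 48 ≈ 345.9 → 346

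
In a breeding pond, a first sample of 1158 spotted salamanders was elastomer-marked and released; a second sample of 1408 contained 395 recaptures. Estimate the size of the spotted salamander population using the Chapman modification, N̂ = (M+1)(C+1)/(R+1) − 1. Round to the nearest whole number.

N̂ = (1158+1)(1408+1)/(395+1) − 1 = 1159·1409/396 − 1
= 1633031/396 − 1 ≈ 4123.8 − 1 ≈ 4122.8 → 4123

N ≈ 4123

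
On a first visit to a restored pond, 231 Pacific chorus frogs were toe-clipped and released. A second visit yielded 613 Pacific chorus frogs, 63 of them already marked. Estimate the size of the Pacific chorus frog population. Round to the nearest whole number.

N ≈ 2248

Lincoln-Petersen assumes M/N = R/C, so N = M·C / R.
N = (231 × 613) / 63 = 141603 / 63 ≈ 2247.7 → 2248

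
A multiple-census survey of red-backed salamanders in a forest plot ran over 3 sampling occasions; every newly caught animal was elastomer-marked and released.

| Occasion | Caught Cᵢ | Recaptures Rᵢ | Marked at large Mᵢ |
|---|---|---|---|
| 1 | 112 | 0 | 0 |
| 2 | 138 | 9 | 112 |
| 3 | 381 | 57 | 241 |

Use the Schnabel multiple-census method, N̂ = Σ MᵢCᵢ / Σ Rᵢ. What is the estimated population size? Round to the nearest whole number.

Σ MᵢCᵢ = 0·112 + 112·138 + 241·381 = 0 + 15456 + 91821 = 107277
Σ Rᵢ = 0 + 9 + 57 = 66
N̂ = 107277 / 66 ≈ 1625.4 → 1625

N ≈ 1625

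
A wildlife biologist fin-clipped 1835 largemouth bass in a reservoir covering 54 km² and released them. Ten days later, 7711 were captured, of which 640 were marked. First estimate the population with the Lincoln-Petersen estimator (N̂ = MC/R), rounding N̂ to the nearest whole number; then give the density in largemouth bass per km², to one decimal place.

N̂ = 1835·7711/640 = 14149685/640 ≈ 22108.9 → 22109
Density = N̂ / area = 22109 / 54 ≈ 409.43 → 409.4 per km²

density ≈ 409.4 largemouth bass per km²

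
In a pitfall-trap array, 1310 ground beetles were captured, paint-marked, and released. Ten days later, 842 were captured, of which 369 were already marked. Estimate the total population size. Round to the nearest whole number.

The marked fraction in the recapture sample should equal the marked fraction in the population: 369/842 = 1310/N.
N = (1310 × 842) / 369 = 1103020 / 369 ≈ 2989.2 → 2989

N ≈ 2989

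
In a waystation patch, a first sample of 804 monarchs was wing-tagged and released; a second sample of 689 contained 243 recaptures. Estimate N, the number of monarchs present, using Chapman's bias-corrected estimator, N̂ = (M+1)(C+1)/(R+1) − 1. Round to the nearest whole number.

N ≈ 2275

N̂ = (804+1)(689+1)/(243+1) − 1 = 805·690/244 − 1
= 555450/244 − 1 ≈ 2276.4 − 1 ≈ 2275.4 → 2275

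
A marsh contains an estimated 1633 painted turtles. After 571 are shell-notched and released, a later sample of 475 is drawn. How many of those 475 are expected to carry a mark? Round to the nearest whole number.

The marked fraction of the population is 571/1633, so in a sample of 475 expect C·(M/N) marked.
E[R] = 571 × 475 / 1633 = 271225 / 1633 ≈ 166.1 → 166

expected recaptures ≈ 166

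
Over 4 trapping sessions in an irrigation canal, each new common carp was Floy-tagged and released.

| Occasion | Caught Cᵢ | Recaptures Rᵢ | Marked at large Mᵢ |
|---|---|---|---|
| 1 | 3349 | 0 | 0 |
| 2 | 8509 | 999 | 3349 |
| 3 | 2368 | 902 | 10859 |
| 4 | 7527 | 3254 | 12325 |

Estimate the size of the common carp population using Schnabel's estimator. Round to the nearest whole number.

N ≈ 28,512

Σ MᵢCᵢ = 0·3349 + 3349·8509 + 10859·2368 + 12325·7527 = 0 + 28496641 + 25714112 + 92770275 = 146981028
Σ Rᵢ = 0 + 999 + 902 + 3254 = 5155
N̂ = 146981028 / 5155 ≈ 28512.3 → 28512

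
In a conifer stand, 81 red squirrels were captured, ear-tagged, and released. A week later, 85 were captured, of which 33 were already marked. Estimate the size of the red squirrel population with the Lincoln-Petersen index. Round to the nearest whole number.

If marked individuals mix randomly, R/C ≈ M/N, giving N ≈ M·C/R.
N = (81 × 85) / 33 = 6885 / 33 ≈ 208.6 → 209

N ≈ 209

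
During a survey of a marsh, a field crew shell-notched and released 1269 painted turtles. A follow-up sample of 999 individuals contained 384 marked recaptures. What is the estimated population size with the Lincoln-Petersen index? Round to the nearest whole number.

N = (1269 × 999) / 384 = 1267731 / 384 ≈ 3301.4 → 3301

N ≈ 3301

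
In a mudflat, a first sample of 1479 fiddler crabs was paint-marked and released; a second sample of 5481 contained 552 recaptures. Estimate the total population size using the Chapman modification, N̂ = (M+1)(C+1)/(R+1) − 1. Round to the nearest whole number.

N̂ = (1479+1)(5481+1)/(552+1) − 1 = 1480·5482/553 − 1
= 8113360/553 − 1 ≈ 14671.5 − 1 ≈ 14670.5 → 14671

N ≈ 14,671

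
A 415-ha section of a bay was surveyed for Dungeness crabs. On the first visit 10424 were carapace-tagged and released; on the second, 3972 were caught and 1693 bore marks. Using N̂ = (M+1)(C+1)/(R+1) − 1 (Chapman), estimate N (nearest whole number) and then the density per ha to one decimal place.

N̂ = 10425·3973/1694 − 1 = 41418525/1694 − 1 ≈ 24449.1 → 24449
Density = N̂ / area = 24449 / 415 ≈ 58.91 → 58.9 per ha

density ≈ 58.9 Dungeness crabs per ha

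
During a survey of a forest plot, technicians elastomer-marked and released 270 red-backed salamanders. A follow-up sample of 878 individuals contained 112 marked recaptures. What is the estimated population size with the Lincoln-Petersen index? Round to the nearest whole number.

N = (270 × 878) / 112 = 237060 / 112 ≈ 2116.6 → 2117

N ≈ 2117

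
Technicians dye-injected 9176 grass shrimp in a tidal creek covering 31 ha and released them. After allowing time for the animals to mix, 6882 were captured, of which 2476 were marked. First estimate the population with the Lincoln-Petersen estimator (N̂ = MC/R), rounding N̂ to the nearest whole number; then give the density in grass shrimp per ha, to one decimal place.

N̂ = 9176·6882/2476 = 63149232/2476 ≈ 25504.5 → 25505
Density = N̂ / area = 25505 / 31 ≈ 822.74 → 822.7 per ha

density ≈ 822.7 grass shrimp per ha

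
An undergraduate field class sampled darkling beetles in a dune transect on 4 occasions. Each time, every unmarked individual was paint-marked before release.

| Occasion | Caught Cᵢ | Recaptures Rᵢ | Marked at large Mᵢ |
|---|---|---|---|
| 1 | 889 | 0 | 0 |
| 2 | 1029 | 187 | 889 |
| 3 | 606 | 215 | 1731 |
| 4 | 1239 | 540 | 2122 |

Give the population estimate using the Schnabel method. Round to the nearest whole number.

Σ MᵢCᵢ = 0·889 + 889·1029 + 1731·606 + 2122·1239 = 0 + 914781 + 1048986 + 2629158 = 4592925
Σ Rᵢ = 0 + 187 + 215 + 540 = 942
N̂ = 4592925 / 942 ≈ 4875.7 → 4876

N ≈ 4876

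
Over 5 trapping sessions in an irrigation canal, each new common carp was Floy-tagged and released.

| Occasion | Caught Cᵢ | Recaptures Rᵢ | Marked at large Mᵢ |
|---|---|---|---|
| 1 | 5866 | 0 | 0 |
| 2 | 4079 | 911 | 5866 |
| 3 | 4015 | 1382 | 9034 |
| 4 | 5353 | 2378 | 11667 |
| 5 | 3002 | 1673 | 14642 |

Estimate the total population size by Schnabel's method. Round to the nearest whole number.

Σ MᵢCᵢ = 0·5866 + 5866·4079 + 9034·4015 + 11667·5353 + 14642·3002 = 0 + 23927414 + 36271510 + 62453451 + 43955284 = 166607659
Σ Rᵢ = 0 + 911 + 1382 + 2378 + 1673 = 6344
N̂ = 166607659 / 6344 ≈ 26262.2 → 26262

N ≈ 26,262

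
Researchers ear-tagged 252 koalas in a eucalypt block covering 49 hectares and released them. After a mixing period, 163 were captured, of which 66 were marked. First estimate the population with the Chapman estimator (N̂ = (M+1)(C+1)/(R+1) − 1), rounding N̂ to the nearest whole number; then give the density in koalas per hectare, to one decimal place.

N̂ = 253·164/67 − 1 = 41492/67 − 1 ≈ 618.3 → 618
Density = N̂ / area = 618 / 49 ≈ 12.61 → 12.6 per hectare

density ≈ 12.6 koalas per hectare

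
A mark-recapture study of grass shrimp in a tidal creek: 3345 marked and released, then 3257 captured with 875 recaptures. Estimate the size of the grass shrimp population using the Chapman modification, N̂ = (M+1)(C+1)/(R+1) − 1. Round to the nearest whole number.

N̂ = (3345+1)(3257+1)/(875+1) − 1 = 3346·3258/876 − 1
= 10901268/876 − 1 ≈ 12444.4 − 1 ≈ 12443.4 → 12443

N ≈ 12,443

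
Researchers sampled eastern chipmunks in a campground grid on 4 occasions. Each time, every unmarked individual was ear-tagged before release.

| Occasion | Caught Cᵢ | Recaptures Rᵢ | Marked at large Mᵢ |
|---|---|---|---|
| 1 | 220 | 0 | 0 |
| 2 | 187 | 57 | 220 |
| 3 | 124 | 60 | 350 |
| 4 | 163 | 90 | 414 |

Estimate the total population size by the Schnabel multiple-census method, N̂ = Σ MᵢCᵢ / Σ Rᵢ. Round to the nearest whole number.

N ≈ 734

Σ MᵢCᵢ = 0·220 + 220·187 + 350·124 + 414·163 = 0 + 41140 + 43400 + 67482 = 152022
Σ Rᵢ = 0 + 57 + 60 + 90 = 207
N̂ = 152022 / 207 ≈ 734.4 → 734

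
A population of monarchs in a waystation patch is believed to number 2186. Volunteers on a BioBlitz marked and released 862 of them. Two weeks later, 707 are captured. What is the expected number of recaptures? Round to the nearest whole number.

expected recaptures ≈ 279

Expected recaptures E[R] = M·C / N.
E[R] = 862 × 707 / 2186 = 609434 / 2186 ≈ 278.8 → 279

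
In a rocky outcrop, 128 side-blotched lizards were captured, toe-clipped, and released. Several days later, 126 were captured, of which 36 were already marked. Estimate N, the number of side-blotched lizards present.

The marked fraction in the recapture sample should equal the marked fraction in the population: 36/126 = 128/N.
N = (128 × 126) / 36 = 16128 / 36 = 448

N = 448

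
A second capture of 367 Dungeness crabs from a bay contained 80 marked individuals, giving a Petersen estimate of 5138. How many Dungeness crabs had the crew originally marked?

M = 1120

From N = M·C/R: M = N·R / C = 5138·80 / 367 = 411040 / 367 = 1120.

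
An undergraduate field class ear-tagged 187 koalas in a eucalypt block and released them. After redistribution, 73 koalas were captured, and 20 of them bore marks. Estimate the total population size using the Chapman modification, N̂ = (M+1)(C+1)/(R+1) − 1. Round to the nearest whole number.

N̂ = (187+1)(73+1)/(20+1) − 1 = 188·74/21 − 1
= 13912/21 − 1 ≈ 662.48 − 1 ≈ 661.48 → 661

N ≈ 661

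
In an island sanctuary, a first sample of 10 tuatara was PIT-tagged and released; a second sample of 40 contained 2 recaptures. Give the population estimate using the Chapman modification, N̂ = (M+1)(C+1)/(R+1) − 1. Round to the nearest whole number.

N̂ = (10+1)(40+1)/(2+1) − 1 = 11·41/3 − 1
= 451/3 − 1 ≈ 150.3 − 1 ≈ 149.3 → 149

N ≈ 149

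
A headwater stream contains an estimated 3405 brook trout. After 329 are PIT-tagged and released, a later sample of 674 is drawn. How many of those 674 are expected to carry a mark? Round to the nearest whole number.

The marked fraction of the population is 329/3405, so in a sample of 674 expect C·(M/N) marked.
E[R] = 329 × 674 / 3405 = 221746 / 3405 ≈ 65.1 → 65

expected recaptures ≈ 65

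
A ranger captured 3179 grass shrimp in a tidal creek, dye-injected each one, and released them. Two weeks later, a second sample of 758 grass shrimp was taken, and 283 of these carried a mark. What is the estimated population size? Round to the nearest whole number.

N = (3179 × 758) / 283 = 2409682 / 283 ≈ 8514.8 → 8515

N ≈ 8515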